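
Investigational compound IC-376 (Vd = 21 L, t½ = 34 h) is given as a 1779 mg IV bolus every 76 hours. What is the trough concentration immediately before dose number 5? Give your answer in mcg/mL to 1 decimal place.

22.8 mcg/mL

f = (1/2)^(τ/t½) = (1/2)^(76/34) ≈ 0.2124.
C₀ = D/Vd = 1779/21 ≈ 84.714 mcg/mL.
Before the 5th dose, 4 doses have been given. Superposition: Cmin = C₀·(f + f² + … + f^4).
≈ 84.714 × (0.2124 + 0.0451 + 0.0096 + 0.0020) ≈ 84.714 × 0.2691 ≈ 22.797 mcg/mL.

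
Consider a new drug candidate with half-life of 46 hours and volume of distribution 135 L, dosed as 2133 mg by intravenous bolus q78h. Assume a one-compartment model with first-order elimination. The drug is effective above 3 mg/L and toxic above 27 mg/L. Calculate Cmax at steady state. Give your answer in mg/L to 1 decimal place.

22.9 mg/L

k = ln2/t½ = ln2/46 ≈ 0.015068 h⁻¹; fraction remaining f = e^(−kτ) = e^(−0.015068×78) ≈ 0.3087.
At steady state, accumulation factor R = 1/(1 − e^(−kτ)) ≈ 1.4465.
Each bolus raises the concentration by D/Vd = 2133/135 ≈ 15.800 mg/L.
Cmax,ss = C₀/(1 − f) ≈ 15.800/0.6913 ≈ 22.855 mg/L.
Peak 22.9 mg/L vs MTC 27 mg/L: below toxic threshold.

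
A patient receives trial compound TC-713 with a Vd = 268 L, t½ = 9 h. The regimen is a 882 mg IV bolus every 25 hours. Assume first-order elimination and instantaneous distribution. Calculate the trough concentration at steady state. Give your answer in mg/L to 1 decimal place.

0.6 mg/L

τ/t½ = 25/9 ≈ 2.7778, so fraction remaining f = (1/2)^(25/9) ≈ 0.1458.
At steady state, accumulation factor R = 1/(1 − e^(−kτ)) ≈ 1.1707.
Each bolus raises the concentration by D/Vd = 882/268 ≈ 3.291 mg/L.
Cmax,ss = C₀/(1 − f) ≈ 3.291/0.8542 ≈ 3.853 mg/L.
One interval later, Cmin,ss = Cmax,ss·e^(−kτ) ≈ 3.853 × 0.1458 ≈ 0.562 mg/L.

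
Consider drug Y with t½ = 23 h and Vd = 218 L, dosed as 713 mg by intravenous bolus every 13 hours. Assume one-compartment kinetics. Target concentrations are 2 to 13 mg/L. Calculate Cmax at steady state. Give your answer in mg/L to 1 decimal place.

10.1 mg/L

τ/t½ = 13/23 ≈ 0.56522, so fraction remaining f = (1/2)^(13/23) ≈ 0.6759.
Accumulation ratio R = 1/(1 − f) ≈ 1/0.3241 ≈ 3.0855.
Each bolus raises the concentration by D/Vd = 713/218 ≈ 3.271 mg/L.
Cmax,ss = C₀/(1 − f) ≈ 3.271/0.3241 ≈ 10.093 mg/L.
Peak 10.1 mg/L vs MTC 13 mg/L: below toxic threshold.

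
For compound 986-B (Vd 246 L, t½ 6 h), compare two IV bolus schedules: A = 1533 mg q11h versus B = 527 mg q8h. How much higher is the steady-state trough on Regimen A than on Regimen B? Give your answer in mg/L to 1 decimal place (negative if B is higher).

1.0 mg/L

Regimen A: f = (1/2)^(11/6) ≈ 0.2806; Cmin,ss = (1533/246)·f/(1−f) ≈ 2.431 mg/L.
Regimen B: f = (1/2)^(8/6) ≈ 0.3969; Cmin,ss = (527/246)·f/(1−f) ≈ 1.410 mg/L.
Difference ≈ 2.431 − 1.410 ≈ 1.021 mg/L.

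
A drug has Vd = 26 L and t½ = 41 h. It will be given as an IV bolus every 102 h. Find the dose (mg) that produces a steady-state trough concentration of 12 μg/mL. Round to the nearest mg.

τ/t½ = 102/41 ≈ 2.4878, so f = (1/2)^(102/41) ≈ 0.178277.
Cmin,ss = (D/Vd)·f/(1−f), so D = Cmin,ss·Vd·(1−f)/f.
D = 12 × 26 × (1−f)/f ≈ 12 × 26 × 4.60925 ≈ 1438.09 mg.

1438 mg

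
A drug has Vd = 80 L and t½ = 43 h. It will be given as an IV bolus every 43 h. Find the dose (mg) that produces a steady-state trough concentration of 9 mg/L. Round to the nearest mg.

720 mg

τ/t½ = 43/43 ≈ 1, so f = (1/2)^(43/43) ≈ 0.500000.
Cmin,ss = (D/Vd)·f/(1−f), so D = Cmin,ss·Vd·(1−f)/f.
D = 9 × 80 × (1−f)/f ≈ 9 × 80 × 1.00000 ≈ 720.00 mg.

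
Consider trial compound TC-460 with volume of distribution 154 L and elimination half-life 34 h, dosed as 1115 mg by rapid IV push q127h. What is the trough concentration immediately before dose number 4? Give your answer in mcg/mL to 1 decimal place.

0.6 mcg/mL

f = (1/2)^(τ/t½) = (1/2)^(127/34) ≈ 0.0751.
C₀ = D/Vd = 1115/154 ≈ 7.240 mcg/mL.
Before the 4th dose, 3 doses have been given. Superposition: Cmin = C₀·(f + f² + … + f^3).
≈ 7.240 × (0.0751 + 0.0056 + 0.0004) ≈ 7.240 × 0.0811 ≈ 0.587 mcg/mL.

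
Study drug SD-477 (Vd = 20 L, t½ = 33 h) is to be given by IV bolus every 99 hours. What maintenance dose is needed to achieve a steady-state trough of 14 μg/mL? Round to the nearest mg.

τ/t½ = 99/33 ≈ 3, so f = (1/2)^(99/33) ≈ 0.125000.
Cmin,ss = (D/Vd)·f/(1−f), so D = Cmin,ss·Vd·(1−f)/f.
D = 14 × 20 × (1−f)/f ≈ 14 × 20 × 7.00000 ≈ 1960.00 mg.

1960 mg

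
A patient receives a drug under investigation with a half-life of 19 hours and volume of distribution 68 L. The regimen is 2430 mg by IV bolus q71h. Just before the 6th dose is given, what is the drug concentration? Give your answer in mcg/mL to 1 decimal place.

f = (1/2)^(τ/t½) = (1/2)^(71/19) ≈ 0.0750.
C₀ = D/Vd = 2430/68 ≈ 35.735 mcg/mL.
Before the 6th dose, 5 doses have been given. Superposition: Cmin = C₀·(f + f² + … + f^5).
≈ 35.735 × (0.0750 + 0.0056 + 0.0004 + 0.0000 + 0.0000) ≈ 35.735 × 0.0810 ≈ 2.895 mcg/mL.

2.9 mcg/mL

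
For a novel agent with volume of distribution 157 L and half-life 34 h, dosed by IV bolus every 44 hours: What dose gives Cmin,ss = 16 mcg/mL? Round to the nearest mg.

3648 mg

τ/t½ = 44/34 ≈ 1.2941, so f = (1/2)^(44/34) ≈ 0.407785.
Cmin,ss = (D/Vd)·f/(1−f), so D = Cmin,ss·Vd·(1−f)/f.
D = 16 × 157 × (1−f)/f ≈ 16 × 157 × 1.45227 ≈ 3648.10 mg.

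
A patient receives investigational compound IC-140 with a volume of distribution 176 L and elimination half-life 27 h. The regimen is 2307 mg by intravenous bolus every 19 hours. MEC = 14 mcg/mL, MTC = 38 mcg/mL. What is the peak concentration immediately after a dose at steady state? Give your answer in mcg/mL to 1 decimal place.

τ/t½ = 19/27 ≈ 0.7037, so fraction remaining f = (1/2)^(19/27) ≈ 0.6140.
At steady state, accumulation factor R = 1/(1 − e^(−kτ)) ≈ 2.5907.
Each bolus raises the concentration by D/Vd = 2307/176 ≈ 13.108 mcg/mL.
Cmax,ss = C₀/(1 − f) ≈ 13.108/0.3860 ≈ 33.959 mcg/mL.
Peak 34.0 mcg/mL vs MTC 38 mcg/mL: below toxic threshold.

34.0 mcg/mL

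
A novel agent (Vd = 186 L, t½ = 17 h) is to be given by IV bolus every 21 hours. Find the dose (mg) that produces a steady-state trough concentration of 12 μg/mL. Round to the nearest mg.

τ/t½ = 21/17 ≈ 1.2353, so f = (1/2)^(21/17) ≈ 0.424756.
Cmin,ss = (D/Vd)·f/(1−f), so D = Cmin,ss·Vd·(1−f)/f.
D = 12 × 186 × (1−f)/f ≈ 12 × 186 × 1.35429 ≈ 3022.78 mg.

3023 mg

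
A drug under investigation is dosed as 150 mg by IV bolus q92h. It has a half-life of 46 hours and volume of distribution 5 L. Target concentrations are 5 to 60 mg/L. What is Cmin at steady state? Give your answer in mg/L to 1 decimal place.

The dosing interval is 2 half-lives, so f = 2^(−2) = 0.25.
Accumulation ratio R = 1/(1 − f) = 1/0.75 = 4/3.
Single-dose peak C₀ = D/Vd = 150/5 = 30 mg/L.
Steady-state peak Cmax,ss = C₀·R = 30 × 4/3 ≈ 40.000 mg/L.
Steady-state trough Cmin,ss = Cmax,ss·f ≈ 40.000 × 0.25 ≈ 10.000 mg/L.
Trough 10.0 mg/L vs MEC 5 mg/L: adequate.

10.0 mg/L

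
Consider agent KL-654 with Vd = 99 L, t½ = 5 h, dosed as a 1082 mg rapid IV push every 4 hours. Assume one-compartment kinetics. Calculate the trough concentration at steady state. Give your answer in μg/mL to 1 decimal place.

14.7 μg/mL

τ/t½ = 4/5 ≈ 0.8, so fraction remaining f = (1/2)^(4/5) ≈ 0.5743.
At steady state, accumulation factor R = 1/(1 − e^(−kτ)) ≈ 2.3491.
Single-dose peak C₀ = D/Vd = 1082/99 ≈ 10.929 μg/mL.
Steady-state peak Cmax,ss = C₀·R ≈ 10.929 × 2.3491 ≈ 25.673 μg/mL.
One interval later, Cmin,ss = Cmax,ss·e^(−kτ) ≈ 25.673 × 0.5743 ≈ 14.744 μg/mL.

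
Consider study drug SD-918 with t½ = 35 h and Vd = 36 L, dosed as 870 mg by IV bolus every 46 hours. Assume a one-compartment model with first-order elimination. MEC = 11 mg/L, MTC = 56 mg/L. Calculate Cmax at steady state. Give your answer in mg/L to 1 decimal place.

k = ln2/t½ = ln2/35 ≈ 0.019804 h⁻¹; fraction remaining f = e^(−kτ) = e^(−0.019804×46) ≈ 0.4021.
At steady state, accumulation factor R = 1/(1 − e^(−kτ)) ≈ 1.6725.
Each bolus raises the concentration by D/Vd = 870/36 ≈ 24.167 mg/L.
Cmax,ss = C₀/(1 − f) ≈ 24.167/0.5979 ≈ 40.420 mg/L.
Peak 40.4 mg/L vs MTC 56 mg/L: below toxic threshold.

40.4 mg/L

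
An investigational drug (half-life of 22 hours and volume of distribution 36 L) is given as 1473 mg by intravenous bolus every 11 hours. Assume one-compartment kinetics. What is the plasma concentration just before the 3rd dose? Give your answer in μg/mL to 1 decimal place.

f = (1/2)^(τ/t½) = (1/2)^(11/22) ≈ 0.7071.
C₀ = D/Vd = 1473/36 ≈ 40.917 μg/mL.
Before the 3rd dose, 2 doses have been given. Superposition: Cmin = C₀·(f + f²).
≈ 40.917 × (0.7071 + 0.5000) ≈ 40.917 × 1.2071 ≈ 49.391 μg/mL.

49.4 μg/mL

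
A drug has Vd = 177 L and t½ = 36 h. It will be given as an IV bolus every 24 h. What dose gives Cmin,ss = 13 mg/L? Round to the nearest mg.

τ/t½ = 24/36 ≈ 0.66667, so f = (1/2)^(24/36) ≈ 0.629961.
Cmin,ss = (D/Vd)·f/(1−f), so D = Cmin,ss·Vd·(1−f)/f.
D = 13 × 177 × (1−f)/f ≈ 13 × 177 × 0.58740 ≈ 1351.61 mg.

1352 mg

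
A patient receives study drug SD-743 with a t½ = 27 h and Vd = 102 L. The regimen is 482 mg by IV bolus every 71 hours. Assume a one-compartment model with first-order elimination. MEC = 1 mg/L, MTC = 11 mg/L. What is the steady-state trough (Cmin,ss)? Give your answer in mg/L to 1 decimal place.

τ/t½ = 71/27 ≈ 2.6296, so fraction remaining f = (1/2)^(71/27) ≈ 0.1616.
Single-dose peak C₀ = D/Vd = 482/102 ≈ 4.725 mg/L.
Steady-state trough Cmin,ss = C₀·f/(1−f) ≈ 4.725 × 0.1616/0.8384 ≈ 0.911 mg/L.
Trough 0.9 mg/L vs MEC 1 mg/L: subtherapeutic.

0.9 mg/L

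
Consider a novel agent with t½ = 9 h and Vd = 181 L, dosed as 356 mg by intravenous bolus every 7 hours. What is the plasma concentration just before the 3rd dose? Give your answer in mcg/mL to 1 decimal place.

1.8 mcg/mL

f = (1/2)^(τ/t½) = (1/2)^(7/9) ≈ 0.5833.
C₀ = D/Vd = 356/181 ≈ 1.967 mcg/mL.
Before the 3rd dose, 2 doses have been given. Superposition: Cmin = C₀·(f + f²).
≈ 1.967 × (0.5833 + 0.3402) ≈ 1.967 × 0.9235 ≈ 1.817 mcg/mL.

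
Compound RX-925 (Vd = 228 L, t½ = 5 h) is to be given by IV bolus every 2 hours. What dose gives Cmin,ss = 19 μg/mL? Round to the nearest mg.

τ/t½ = 2/5 ≈ 0.4, so f = (1/2)^(2/5) ≈ 0.757858.
Cmin,ss = (D/Vd)·f/(1−f), so D = Cmin,ss·Vd·(1−f)/f.
D = 19 × 228 × (1−f)/f ≈ 19 × 228 × 0.31951 ≈ 1384.12 mg.

1384 mg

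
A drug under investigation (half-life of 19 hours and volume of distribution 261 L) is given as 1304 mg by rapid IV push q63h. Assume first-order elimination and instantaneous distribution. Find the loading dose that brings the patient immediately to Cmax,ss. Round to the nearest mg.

1450 mg

f = (1/2)^(63/19) ≈ 0.100426; accumulation ratio R = 1/(1−f) ≈ 1.11164.
Loading dose to hit Cmax,ss on first dose: D_load = D_maint·R ≈ 1304 × 1.11164 ≈ 1449.58 mg.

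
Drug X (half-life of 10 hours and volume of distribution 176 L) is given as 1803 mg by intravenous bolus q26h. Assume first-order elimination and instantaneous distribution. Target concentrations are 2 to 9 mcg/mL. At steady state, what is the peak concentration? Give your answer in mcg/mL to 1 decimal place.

τ/t½ = 26/10 ≈ 2.6, so fraction remaining f = (1/2)^(26/10) ≈ 0.1649.
At steady state, accumulation factor R = 1/(1 − e^(−kτ)) ≈ 1.1975.
Each bolus raises the concentration by D/Vd = 1803/176 ≈ 10.244 mcg/mL.
Steady-state peak Cmax,ss = C₀·R ≈ 10.244 × 1.1975 ≈ 12.267 mcg/mL.
Peak 12.3 mcg/mL vs MTC 9 mcg/mL: exceeds toxic threshold.

12.3 mcg/mL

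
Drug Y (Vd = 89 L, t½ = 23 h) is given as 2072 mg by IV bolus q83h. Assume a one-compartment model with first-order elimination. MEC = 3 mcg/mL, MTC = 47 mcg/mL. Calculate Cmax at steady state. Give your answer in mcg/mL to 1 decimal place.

25.4 mcg/mL

k = ln2/t½ = ln2/23 ≈ 0.030137 h⁻¹; fraction remaining f = e^(−kτ) = e^(−0.030137×83) ≈ 0.0820.
Accumulation ratio R = 1/(1 − f) ≈ 1/0.9180 ≈ 1.0893.
Single-dose peak C₀ = D/Vd = 2072/89 ≈ 23.281 mcg/mL.
Steady-state peak Cmax,ss = C₀·R ≈ 23.281 × 1.0893 ≈ 25.360 mcg/mL.
Peak 25.4 mcg/mL vs MTC 47 mcg/mL: below toxic threshold.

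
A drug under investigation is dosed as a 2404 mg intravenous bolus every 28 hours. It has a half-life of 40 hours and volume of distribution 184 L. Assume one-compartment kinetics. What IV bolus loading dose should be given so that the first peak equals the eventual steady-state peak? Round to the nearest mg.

6253 mg

f = (1/2)^(28/40) ≈ 0.615572; accumulation ratio R = 1/(1−f) ≈ 2.60127.
Loading dose to hit Cmax,ss on first dose: D_load = D_maint·R ≈ 2404 × 2.60127 ≈ 6253.45 mg.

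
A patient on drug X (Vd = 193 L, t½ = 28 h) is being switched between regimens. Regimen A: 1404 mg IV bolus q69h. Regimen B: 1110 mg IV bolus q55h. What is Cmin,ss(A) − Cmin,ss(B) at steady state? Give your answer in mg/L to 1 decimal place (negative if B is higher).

-0.4 mg/L

Regimen A: f = (1/2)^(69/28) ≈ 0.1812; Cmin,ss = (1404/193)·f/(1−f) ≈ 1.610 mg/L.
Regimen B: f = (1/2)^(55/28) ≈ 0.2563; Cmin,ss = (1110/193)·f/(1−f) ≈ 1.982 mg/L.
Difference ≈ 1.610 − 1.982 ≈ -0.372 mg/L.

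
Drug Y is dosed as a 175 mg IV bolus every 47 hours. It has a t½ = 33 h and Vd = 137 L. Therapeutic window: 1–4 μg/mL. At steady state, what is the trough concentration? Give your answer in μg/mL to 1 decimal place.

0.8 μg/mL

Over one 47-h interval, 47/33 ≈ 1.4242 half-lives elapse, leaving f ≈ 0.3726 of each dose.
Each bolus raises the concentration by D/Vd = 175/137 ≈ 1.277 μg/mL.
Steady-state trough Cmin,ss = C₀·f/(1−f) ≈ 1.277 × 0.3726/0.6274 ≈ 0.758 μg/mL.
Trough 0.8 μg/mL vs MEC 1 μg/mL: subtherapeutic.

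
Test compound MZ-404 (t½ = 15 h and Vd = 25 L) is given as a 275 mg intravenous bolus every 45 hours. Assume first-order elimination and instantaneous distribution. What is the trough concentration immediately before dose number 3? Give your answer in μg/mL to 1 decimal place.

f = (1/2)^(τ/t½) = (1/2)^(45/15) ≈ 0.1250.
C₀ = D/Vd = 275/25 ≈ 11.000 μg/mL.
Before the 3rd dose, 2 doses have been given. Superposition: Cmin = C₀·(f + f²).
≈ 11.000 × (0.1250 + 0.0156) ≈ 11.000 × 0.1406 ≈ 1.547 μg/mL.

1.5 μg/mL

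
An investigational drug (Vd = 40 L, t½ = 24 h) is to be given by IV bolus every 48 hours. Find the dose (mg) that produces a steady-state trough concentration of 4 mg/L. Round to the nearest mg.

τ/t½ = 48/24 ≈ 2, so f = (1/2)^(48/24) ≈ 0.250000.
Cmin,ss = (D/Vd)·f/(1−f), so D = Cmin,ss·Vd·(1−f)/f.
D = 4 × 40 × (1−f)/f ≈ 4 × 40 × 3.00000 ≈ 480.00 mg.

480 mg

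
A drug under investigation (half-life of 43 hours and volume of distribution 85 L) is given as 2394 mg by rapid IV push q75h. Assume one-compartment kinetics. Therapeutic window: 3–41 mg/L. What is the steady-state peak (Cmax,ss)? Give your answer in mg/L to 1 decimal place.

40.1 mg/L

Over one 75-h interval, 75/43 ≈ 1.7442 half-lives elapse, leaving f ≈ 0.2985 of each dose.
Accumulation ratio R = 1/(1 − f) ≈ 1/0.7015 ≈ 1.4255.
Each bolus raises the concentration by D/Vd = 2394/85 ≈ 28.165 mg/L.
Steady-state peak Cmax,ss = C₀·R ≈ 28.165 × 1.4255 ≈ 40.149 mg/L.
Peak 40.1 mg/L vs MTC 41 mg/L: below toxic threshold.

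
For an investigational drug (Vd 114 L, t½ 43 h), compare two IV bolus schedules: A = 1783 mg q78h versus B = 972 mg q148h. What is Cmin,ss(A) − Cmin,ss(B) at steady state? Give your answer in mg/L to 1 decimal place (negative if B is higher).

Regimen A: f = (1/2)^(78/43) ≈ 0.2844; Cmin,ss = (1783/114)·f/(1−f) ≈ 6.216 mg/L.
Regimen B: f = (1/2)^(148/43) ≈ 0.0920; Cmin,ss = (972/114)·f/(1−f) ≈ 0.864 mg/L.
Difference ≈ 6.216 − 0.864 ≈ 5.352 mg/L.

5.4 mg/L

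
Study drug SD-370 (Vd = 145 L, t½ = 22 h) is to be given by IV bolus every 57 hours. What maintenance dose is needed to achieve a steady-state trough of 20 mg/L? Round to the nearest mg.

14572 mg

τ/t½ = 57/22 ≈ 2.5909, so f = (1/2)^(57/22) ≈ 0.165981.
Cmin,ss = (D/Vd)·f/(1−f), so D = Cmin,ss·Vd·(1−f)/f.
D = 20 × 145 × (1−f)/f ≈ 20 × 145 × 5.02479 ≈ 14571.89 mg.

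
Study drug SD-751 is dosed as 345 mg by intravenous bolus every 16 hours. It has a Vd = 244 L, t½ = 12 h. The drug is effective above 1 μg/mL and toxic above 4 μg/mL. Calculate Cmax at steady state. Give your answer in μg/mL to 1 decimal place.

2.3 μg/mL

Over one 16-h interval, 16/12 ≈ 1.3333 half-lives elapse, leaving f ≈ 0.3969 of each dose.
At steady state, accumulation factor R = 1/(1 − e^(−kτ)) ≈ 1.6581.
Each bolus raises the concentration by D/Vd = 345/244 ≈ 1.414 μg/mL.
Steady-state peak Cmax,ss = C₀·R ≈ 1.414 × 1.6581 ≈ 2.345 μg/mL.
Peak 2.3 μg/mL vs MTC 4 μg/mL: below toxic threshold.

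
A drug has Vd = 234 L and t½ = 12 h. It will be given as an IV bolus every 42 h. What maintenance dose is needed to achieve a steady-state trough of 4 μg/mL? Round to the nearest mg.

τ/t½ = 42/12 ≈ 3.5, so f = (1/2)^(42/12) ≈ 0.088388.
Cmin,ss = (D/Vd)·f/(1−f), so D = Cmin,ss·Vd·(1−f)/f.
D = 4 × 234 × (1−f)/f ≈ 4 × 234 × 10.31375 ≈ 9653.67 mg.

9654 mg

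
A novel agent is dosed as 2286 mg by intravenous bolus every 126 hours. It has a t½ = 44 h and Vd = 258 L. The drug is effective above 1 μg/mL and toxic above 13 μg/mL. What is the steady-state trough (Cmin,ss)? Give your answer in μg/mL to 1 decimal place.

Over one 126-h interval, 126/44 ≈ 2.8636 half-lives elapse, leaving f ≈ 0.1374 of each dose.
At steady state, accumulation factor R = 1/(1 − e^(−kτ)) ≈ 1.1593.
Single-dose peak C₀ = D/Vd = 2286/258 ≈ 8.860 μg/mL.
Cmax,ss = C₀/(1 − f) ≈ 8.860/0.8626 ≈ 10.271 μg/mL.
One interval later, Cmin,ss = Cmax,ss·e^(−kτ) ≈ 10.271 × 0.1374 ≈ 1.411 μg/mL.
Trough 1.4 μg/mL vs MEC 1 μg/mL: adequate.

1.4 μg/mL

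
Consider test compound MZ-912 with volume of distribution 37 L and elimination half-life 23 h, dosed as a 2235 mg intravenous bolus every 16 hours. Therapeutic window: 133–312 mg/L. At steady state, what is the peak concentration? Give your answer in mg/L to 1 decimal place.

Over one 16-h interval, 16/23 ≈ 0.69565 half-lives elapse, leaving f ≈ 0.6174 of each dose.
Accumulation ratio R = 1/(1 − f) ≈ 1/0.3826 ≈ 2.6137.
Each bolus raises the concentration by D/Vd = 2235/37 ≈ 60.405 mg/L.
Cmax,ss = C₀/(1 − f) ≈ 60.405/0.3826 ≈ 157.880 mg/L.
Peak 157.9 mg/L vs MTC 312 mg/L: below toxic threshold.

157.9 mg/L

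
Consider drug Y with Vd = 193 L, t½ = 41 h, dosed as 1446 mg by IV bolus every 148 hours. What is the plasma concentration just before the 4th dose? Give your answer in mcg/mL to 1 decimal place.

f = (1/2)^(τ/t½) = (1/2)^(148/41) ≈ 0.0819.
C₀ = D/Vd = 1446/193 ≈ 7.492 mcg/mL.
Before the 4th dose, 3 doses have been given. Superposition: Cmin = C₀·(f + f² + … + f^3).
≈ 7.492 × (0.0819 + 0.0067 + 0.0005) ≈ 7.492 × 0.0891 ≈ 0.668 mcg/mL.

0.7 mcg/mL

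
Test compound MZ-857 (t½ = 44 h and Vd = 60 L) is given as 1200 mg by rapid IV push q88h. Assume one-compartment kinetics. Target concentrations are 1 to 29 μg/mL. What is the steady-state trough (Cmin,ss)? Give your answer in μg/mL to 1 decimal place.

The dosing interval is 2 half-lives, so f = 2^(−2) = 0.25.
At steady state, R = 1/(1 − 0.25) = 4/3.
Single-dose peak C₀ = D/Vd = 1200/60 = 20 μg/mL.
Steady-state peak Cmax,ss = C₀·R = 20 × 4/3 ≈ 26.667 μg/mL.
Steady-state trough Cmin,ss = Cmax,ss·f ≈ 26.667 × 0.25 ≈ 6.667 μg/mL.
Trough 6.7 μg/mL vs MEC 1 μg/mL: adequate.

6.7 μg/mL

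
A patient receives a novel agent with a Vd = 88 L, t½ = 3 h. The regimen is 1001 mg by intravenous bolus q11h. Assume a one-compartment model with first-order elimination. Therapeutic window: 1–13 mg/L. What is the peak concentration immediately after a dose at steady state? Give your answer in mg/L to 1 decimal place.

12.3 mg/L

τ/t½ = 11/3 ≈ 3.6667, so fraction remaining f = (1/2)^(11/3) ≈ 0.0787.
Accumulation ratio R = 1/(1 − f) ≈ 1/0.9213 ≈ 1.0854.
Single-dose peak C₀ = D/Vd = 1001/88 ≈ 11.375 mg/L.
Cmax,ss = C₀/(1 − f) ≈ 11.375/0.9213 ≈ 12.347 mg/L.
Peak 12.3 mg/L vs MTC 13 mg/L: below toxic threshold.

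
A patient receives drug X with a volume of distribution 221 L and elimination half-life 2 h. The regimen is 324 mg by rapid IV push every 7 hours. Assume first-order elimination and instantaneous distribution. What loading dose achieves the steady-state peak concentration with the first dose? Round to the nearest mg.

f = (1/2)^(7/2) ≈ 0.088388; accumulation ratio R = 1/(1−f) ≈ 1.09696.
Loading dose to hit Cmax,ss on first dose: D_load = D_maint·R ≈ 324 × 1.09696 ≈ 355.42 mg.

355 mg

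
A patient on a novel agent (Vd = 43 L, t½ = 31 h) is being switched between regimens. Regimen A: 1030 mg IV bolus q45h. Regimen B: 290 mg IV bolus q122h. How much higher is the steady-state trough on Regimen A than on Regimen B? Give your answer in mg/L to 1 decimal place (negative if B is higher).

13.3 mg/L

Regimen A: f = (1/2)^(45/31) ≈ 0.3656; Cmin,ss = (1030/43)·f/(1−f) ≈ 13.804 mg/L.
Regimen B: f = (1/2)^(122/31) ≈ 0.0654; Cmin,ss = (290/43)·f/(1−f) ≈ 0.472 mg/L.
Difference ≈ 13.804 − 0.472 ≈ 13.332 mg/L.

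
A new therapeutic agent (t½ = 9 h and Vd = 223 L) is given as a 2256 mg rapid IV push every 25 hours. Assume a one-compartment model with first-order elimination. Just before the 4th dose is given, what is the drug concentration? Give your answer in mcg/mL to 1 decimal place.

1.7 mcg/mL

f = (1/2)^(τ/t½) = (1/2)^(25/9) ≈ 0.1458.
C₀ = D/Vd = 2256/223 ≈ 10.117 mcg/mL.
Before the 4th dose, 3 doses have been given. Superposition: Cmin = C₀·(f + f² + … + f^3).
≈ 10.117 × (0.1458 + 0.0213 + 0.0031) ≈ 10.117 × 0.1702 ≈ 1.722 mcg/mL.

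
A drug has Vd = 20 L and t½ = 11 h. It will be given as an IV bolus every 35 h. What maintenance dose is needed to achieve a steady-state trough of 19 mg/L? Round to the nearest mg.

τ/t½ = 35/11 ≈ 3.1818, so f = (1/2)^(35/11) ≈ 0.110199.
Cmin,ss = (D/Vd)·f/(1−f), so D = Cmin,ss·Vd·(1−f)/f.
D = 19 × 20 × (1−f)/f ≈ 19 × 20 × 8.07449 ≈ 3068.31 mg.

3068 mg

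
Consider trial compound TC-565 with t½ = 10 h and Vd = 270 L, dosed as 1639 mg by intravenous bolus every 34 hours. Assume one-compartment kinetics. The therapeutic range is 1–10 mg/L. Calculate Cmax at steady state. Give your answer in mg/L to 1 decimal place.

τ/t½ = 34/10 ≈ 3.4, so fraction remaining f = (1/2)^(34/10) ≈ 0.0947.
At steady state, accumulation factor R = 1/(1 − e^(−kτ)) ≈ 1.1046.
Each bolus raises the concentration by D/Vd = 1639/270 ≈ 6.070 mg/L.
Cmax,ss = C₀/(1 − f) ≈ 6.070/0.9053 ≈ 6.705 mg/L.
Peak 6.7 mg/L vs MTC 10 mg/L: below toxic threshold.

6.7 mg/L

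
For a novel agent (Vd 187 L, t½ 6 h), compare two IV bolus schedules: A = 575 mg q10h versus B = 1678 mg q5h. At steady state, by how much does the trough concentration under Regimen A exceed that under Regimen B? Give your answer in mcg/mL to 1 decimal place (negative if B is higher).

-10.1 mcg/mL

Regimen A: f = (1/2)^(10/6) ≈ 0.3150; Cmin,ss = (575/187)·f/(1−f) ≈ 1.414 mcg/mL.
Regimen B: f = (1/2)^(5/6) ≈ 0.5612; Cmin,ss = (1678/187)·f/(1−f) ≈ 11.476 mcg/mL.
Difference ≈ 1.414 − 11.476 ≈ -10.062 mcg/mL.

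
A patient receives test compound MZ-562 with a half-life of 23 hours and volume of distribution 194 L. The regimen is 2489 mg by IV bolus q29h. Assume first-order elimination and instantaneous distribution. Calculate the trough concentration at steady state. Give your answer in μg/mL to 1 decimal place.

Over one 29-h interval, 29/23 ≈ 1.2609 half-lives elapse, leaving f ≈ 0.4173 of each dose.
Single-dose peak C₀ = D/Vd = 2489/194 ≈ 12.830 μg/mL.
Steady-state trough Cmin,ss = C₀·f/(1−f) ≈ 12.830 × 0.4173/0.5827 ≈ 9.188 μg/mL.

9.2 μg/mL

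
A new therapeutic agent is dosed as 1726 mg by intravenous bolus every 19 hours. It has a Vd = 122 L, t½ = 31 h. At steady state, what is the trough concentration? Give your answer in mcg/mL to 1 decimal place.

τ/t½ = 19/31 ≈ 0.6129, so fraction remaining f = (1/2)^(19/31) ≈ 0.6539.
Each bolus raises the concentration by D/Vd = 1726/122 ≈ 14.148 mcg/mL.
Steady-state trough Cmin,ss = C₀·f/(1−f) ≈ 14.148 × 0.6539/0.3461 ≈ 26.730 mcg/mL.

26.7 mcg/mL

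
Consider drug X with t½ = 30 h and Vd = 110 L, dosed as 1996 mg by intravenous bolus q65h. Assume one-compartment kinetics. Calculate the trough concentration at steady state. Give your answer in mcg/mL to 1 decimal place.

τ/t½ = 65/30 ≈ 2.1667, so fraction remaining f = (1/2)^(65/30) ≈ 0.2227.
Single-dose peak C₀ = D/Vd = 1996/110 ≈ 18.145 mcg/mL.
Steady-state trough Cmin,ss = C₀·f/(1−f) ≈ 18.145 × 0.2227/0.7773 ≈ 5.199 mcg/mL.

5.2 mcg/mL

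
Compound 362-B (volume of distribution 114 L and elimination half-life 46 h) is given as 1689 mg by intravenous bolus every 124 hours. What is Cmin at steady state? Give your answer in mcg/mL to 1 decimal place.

τ/t½ = 124/46 ≈ 2.6957, so fraction remaining f = (1/2)^(124/46) ≈ 0.1544.
Single-dose peak C₀ = D/Vd = 1689/114 ≈ 14.816 mcg/mL.
Steady-state trough Cmin,ss = C₀·f/(1−f) ≈ 14.816 × 0.1544/0.8456 ≈ 2.705 mcg/mL.

2.7 mcg/mL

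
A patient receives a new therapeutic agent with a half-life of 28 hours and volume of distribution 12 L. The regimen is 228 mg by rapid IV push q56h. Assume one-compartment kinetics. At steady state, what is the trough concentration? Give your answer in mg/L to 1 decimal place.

The dosing interval is 2 half-lives, so f = 2^(−2) = 0.25.
Accumulation ratio R = 1/(1 − f) = 1/0.75 = 4/3.
Single-dose peak C₀ = D/Vd = 228/12 = 19 mg/L.
Steady-state peak Cmax,ss = C₀·R = 19 × 4/3 ≈ 25.333 mg/L.
Steady-state trough Cmin,ss = Cmax,ss·f ≈ 25.333 × 0.25 ≈ 6.333 mg/L.

6.3 mg/L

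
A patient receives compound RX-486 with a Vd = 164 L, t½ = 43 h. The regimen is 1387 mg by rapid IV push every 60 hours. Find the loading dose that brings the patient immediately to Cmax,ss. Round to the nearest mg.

2238 mg

f = (1/2)^(60/43) ≈ 0.380153; accumulation ratio R = 1/(1−f) ≈ 1.61330.
Loading dose to hit Cmax,ss on first dose: D_load = D_maint·R ≈ 1387 × 1.61330 ≈ 2237.65 mg.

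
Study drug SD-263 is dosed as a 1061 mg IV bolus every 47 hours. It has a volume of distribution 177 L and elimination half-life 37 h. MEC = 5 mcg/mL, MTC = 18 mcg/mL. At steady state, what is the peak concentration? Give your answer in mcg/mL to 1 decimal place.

τ/t½ = 47/37 ≈ 1.2703, so fraction remaining f = (1/2)^(47/37) ≈ 0.4146.
Accumulation ratio R = 1/(1 − f) ≈ 1/0.5854 ≈ 1.7082.
Single-dose peak C₀ = D/Vd = 1061/177 ≈ 5.994 mcg/mL.
Steady-state peak Cmax,ss = C₀·R ≈ 5.994 × 1.7082 ≈ 10.239 mcg/mL.
Peak 10.2 mcg/mL vs MTC 18 mcg/mL: below toxic threshold.

10.2 mcg/mL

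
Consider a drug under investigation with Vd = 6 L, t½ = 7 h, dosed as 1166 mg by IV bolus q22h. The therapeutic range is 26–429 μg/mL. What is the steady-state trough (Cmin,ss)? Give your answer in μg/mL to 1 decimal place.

24.8 μg/mL

τ/t½ = 22/7 ≈ 3.1429, so fraction remaining f = (1/2)^(22/7) ≈ 0.1132.
Single-dose peak C₀ = D/Vd = 1166/6 ≈ 194.333 μg/mL.
Steady-state trough Cmin,ss = C₀·f/(1−f) ≈ 194.333 × 0.1132/0.8868 ≈ 24.807 μg/mL.
Trough 24.8 μg/mL vs MEC 26 μg/mL: subtherapeutic.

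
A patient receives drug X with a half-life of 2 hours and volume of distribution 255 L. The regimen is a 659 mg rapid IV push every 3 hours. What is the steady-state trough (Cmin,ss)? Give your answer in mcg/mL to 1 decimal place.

1.4 mcg/mL

Over one 3-h interval, 3/2 ≈ 1.5 half-lives elapse, leaving f ≈ 0.3536 of each dose.
At steady state, accumulation factor R = 1/(1 − e^(−kτ)) ≈ 1.5470.
Single-dose peak C₀ = D/Vd = 659/255 ≈ 2.584 mcg/mL.
Steady-state peak Cmax,ss = C₀·R ≈ 2.584 × 1.5470 ≈ 3.997 mcg/mL.
One interval later, Cmin,ss = Cmax,ss·e^(−kτ) ≈ 3.997 × 0.3536 ≈ 1.413 mcg/mL.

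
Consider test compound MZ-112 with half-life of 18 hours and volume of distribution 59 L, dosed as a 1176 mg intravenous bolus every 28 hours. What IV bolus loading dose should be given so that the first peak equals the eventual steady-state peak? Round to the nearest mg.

1782 mg

f = (1/2)^(28/18) ≈ 0.340198; accumulation ratio R = 1/(1−f) ≈ 1.51561.
Loading dose to hit Cmax,ss on first dose: D_load = D_maint·R ≈ 1176 × 1.51561 ≈ 1782.36 mg.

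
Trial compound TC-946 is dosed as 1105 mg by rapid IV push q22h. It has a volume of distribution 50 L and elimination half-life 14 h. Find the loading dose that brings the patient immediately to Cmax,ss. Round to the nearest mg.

1665 mg

f = (1/2)^(22/14) ≈ 0.336475; accumulation ratio R = 1/(1−f) ≈ 1.50710.
Loading dose to hit Cmax,ss on first dose: D_load = D_maint·R ≈ 1105 × 1.50710 ≈ 1665.35 mg.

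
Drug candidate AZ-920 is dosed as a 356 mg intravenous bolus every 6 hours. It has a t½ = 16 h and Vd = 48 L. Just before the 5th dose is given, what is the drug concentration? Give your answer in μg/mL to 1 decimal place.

f = (1/2)^(τ/t½) = (1/2)^(6/16) ≈ 0.7711.
C₀ = D/Vd = 356/48 ≈ 7.417 μg/mL.
Before the 5th dose, 4 doses have been given. Superposition: Cmin = C₀·(f + f² + … + f^4).
≈ 7.417 × (0.7711 + 0.5946 + 0.4585 + 0.3535) ≈ 7.417 × 2.1777 ≈ 16.152 μg/mL.

16.2 μg/mL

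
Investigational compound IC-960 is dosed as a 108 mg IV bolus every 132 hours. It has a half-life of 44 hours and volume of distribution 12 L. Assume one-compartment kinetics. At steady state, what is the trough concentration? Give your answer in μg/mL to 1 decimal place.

τ = 132 h = 3 half-lives, so f = (1/2)^3 = 0.125.
Accumulation ratio R = 1/(1 − f) = 1/0.875 = 8/7.
Single-dose peak C₀ = D/Vd = 108/12 = 9 μg/mL.
Steady-state peak Cmax,ss = C₀·R = 9 × 8/7 ≈ 10.286 μg/mL.
Steady-state trough Cmin,ss = Cmax,ss·f ≈ 10.286 × 0.125 ≈ 1.286 μg/mL.

1.3 μg/mL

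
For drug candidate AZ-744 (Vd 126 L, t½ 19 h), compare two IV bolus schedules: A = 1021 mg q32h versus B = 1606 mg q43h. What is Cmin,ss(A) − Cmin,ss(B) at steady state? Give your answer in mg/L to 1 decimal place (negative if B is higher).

Regimen A: f = (1/2)^(32/19) ≈ 0.3112; Cmin,ss = (1021/126)·f/(1−f) ≈ 3.661 mg/L.
Regimen B: f = (1/2)^(43/19) ≈ 0.2083; Cmin,ss = (1606/126)·f/(1−f) ≈ 3.354 mg/L.
Difference ≈ 3.661 − 3.354 ≈ 0.307 mg/L.

0.3 mg/L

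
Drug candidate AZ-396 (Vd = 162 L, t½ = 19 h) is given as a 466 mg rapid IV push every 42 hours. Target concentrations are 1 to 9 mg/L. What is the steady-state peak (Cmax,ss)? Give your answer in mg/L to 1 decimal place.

3.7 mg/L

Over one 42-h interval, 42/19 ≈ 2.2105 half-lives elapse, leaving f ≈ 0.2161 of each dose.
At steady state, accumulation factor R = 1/(1 − e^(−kτ)) ≈ 1.2757.
Single-dose peak C₀ = D/Vd = 466/162 ≈ 2.877 mg/L.
Steady-state peak Cmax,ss = C₀·R ≈ 2.877 × 1.2757 ≈ 3.670 mg/L.
Peak 3.7 mg/L vs MTC 9 mg/L: below toxic threshold.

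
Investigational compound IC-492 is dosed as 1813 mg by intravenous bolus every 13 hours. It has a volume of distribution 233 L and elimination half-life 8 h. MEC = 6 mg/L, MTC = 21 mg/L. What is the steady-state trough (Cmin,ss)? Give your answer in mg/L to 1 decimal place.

3.7 mg/L

Over one 13-h interval, 13/8 ≈ 1.625 half-lives elapse, leaving f ≈ 0.3242 of each dose.
Single-dose peak C₀ = D/Vd = 1813/233 ≈ 7.781 mg/L.
Steady-state trough Cmin,ss = C₀·f/(1−f) ≈ 7.781 × 0.3242/0.6758 ≈ 3.733 mg/L.
Trough 3.7 mg/L vs MEC 6 mg/L: subtherapeutic.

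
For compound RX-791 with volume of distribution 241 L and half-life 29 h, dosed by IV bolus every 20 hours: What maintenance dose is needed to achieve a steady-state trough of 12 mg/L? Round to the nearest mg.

1773 mg

τ/t½ = 20/29 ≈ 0.68966, so f = (1/2)^(20/29) ≈ 0.620002.
Cmin,ss = (D/Vd)·f/(1−f), so D = Cmin,ss·Vd·(1−f)/f.
D = 12 × 241 × (1−f)/f ≈ 12 × 241 × 0.61290 ≈ 1772.51 mg.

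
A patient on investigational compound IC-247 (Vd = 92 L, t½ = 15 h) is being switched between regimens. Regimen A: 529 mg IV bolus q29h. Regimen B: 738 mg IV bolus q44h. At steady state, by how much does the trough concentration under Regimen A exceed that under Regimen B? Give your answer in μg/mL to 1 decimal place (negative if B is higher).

0.8 μg/mL

Regimen A: f = (1/2)^(29/15) ≈ 0.2618; Cmin,ss = (529/92)·f/(1−f) ≈ 2.039 μg/mL.
Regimen B: f = (1/2)^(44/15) ≈ 0.1309; Cmin,ss = (738/92)·f/(1−f) ≈ 1.208 μg/mL.
Difference ≈ 2.039 − 1.208 ≈ 0.831 μg/mL.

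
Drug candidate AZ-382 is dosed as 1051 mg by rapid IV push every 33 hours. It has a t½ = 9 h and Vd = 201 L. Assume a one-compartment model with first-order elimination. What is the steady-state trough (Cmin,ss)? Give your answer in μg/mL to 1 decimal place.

k = ln2/t½ = ln2/9 ≈ 0.077016 h⁻¹; fraction remaining f = e^(−kτ) = e^(−0.077016×33) ≈ 0.0787.
Accumulation ratio R = 1/(1 − f) ≈ 1/0.9213 ≈ 1.0854.
Each bolus raises the concentration by D/Vd = 1051/201 ≈ 5.229 μg/mL.
Cmax,ss = C₀/(1 − f) ≈ 5.229/0.9213 ≈ 5.676 μg/mL.
One interval later, Cmin,ss = Cmax,ss·e^(−kτ) ≈ 5.676 × 0.0787 ≈ 0.447 μg/mL.

0.4 μg/mL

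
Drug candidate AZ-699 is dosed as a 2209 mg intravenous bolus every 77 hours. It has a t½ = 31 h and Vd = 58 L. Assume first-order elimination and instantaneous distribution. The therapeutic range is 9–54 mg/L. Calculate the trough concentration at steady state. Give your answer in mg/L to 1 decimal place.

8.3 mg/L

Over one 77-h interval, 77/31 ≈ 2.4839 half-lives elapse, leaving f ≈ 0.1788 of each dose.
At steady state, accumulation factor R = 1/(1 − e^(−kτ)) ≈ 1.2177.
Single-dose peak C₀ = D/Vd = 2209/58 ≈ 38.086 mg/L.
Steady-state peak Cmax,ss = C₀·R ≈ 38.086 × 1.2177 ≈ 46.377 mg/L.
Steady-state trough Cmin,ss = Cmax,ss·f ≈ 46.377 × 0.1788 ≈ 8.292 mg/L.
Trough 8.3 mg/L vs MEC 9 mg/L: subtherapeutic.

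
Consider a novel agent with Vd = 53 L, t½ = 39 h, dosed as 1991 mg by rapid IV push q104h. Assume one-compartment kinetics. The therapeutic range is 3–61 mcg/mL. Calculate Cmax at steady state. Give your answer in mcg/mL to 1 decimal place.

44.6 mcg/mL

τ/t½ = 104/39 ≈ 2.6667, so fraction remaining f = (1/2)^(104/39) ≈ 0.1575.
At steady state, accumulation factor R = 1/(1 − e^(−kτ)) ≈ 1.1869.
Single-dose peak C₀ = D/Vd = 1991/53 ≈ 37.566 mcg/mL.
Steady-state peak Cmax,ss = C₀·R ≈ 37.566 × 1.1869 ≈ 44.587 mcg/mL.
Peak 44.6 mcg/mL vs MTC 61 mcg/mL: below toxic threshold.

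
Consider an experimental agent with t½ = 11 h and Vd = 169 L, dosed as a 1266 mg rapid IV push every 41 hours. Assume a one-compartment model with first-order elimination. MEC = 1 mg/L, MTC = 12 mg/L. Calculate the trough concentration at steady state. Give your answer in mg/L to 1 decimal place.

0.6 mg/L

Over one 41-h interval, 41/11 ≈ 3.7273 half-lives elapse, leaving f ≈ 0.0755 of each dose.
At steady state, accumulation factor R = 1/(1 − e^(−kτ)) ≈ 1.0817.
Single-dose peak C₀ = D/Vd = 1266/169 ≈ 7.491 mg/L.
Steady-state peak Cmax,ss = C₀·R ≈ 7.491 × 1.0817 ≈ 8.103 mg/L.
Steady-state trough Cmin,ss = Cmax,ss·f ≈ 8.103 × 0.0755 ≈ 0.612 mg/L.
Trough 0.6 mg/L vs MEC 1 mg/L: subtherapeutic.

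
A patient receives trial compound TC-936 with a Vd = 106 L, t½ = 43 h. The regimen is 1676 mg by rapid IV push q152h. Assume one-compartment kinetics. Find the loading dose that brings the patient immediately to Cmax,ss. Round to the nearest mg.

1834 mg

f = (1/2)^(152/43) ≈ 0.086277; accumulation ratio R = 1/(1−f) ≈ 1.09442.
Loading dose to hit Cmax,ss on first dose: D_load = D_maint·R ≈ 1676 × 1.09442 ≈ 1834.25 mg.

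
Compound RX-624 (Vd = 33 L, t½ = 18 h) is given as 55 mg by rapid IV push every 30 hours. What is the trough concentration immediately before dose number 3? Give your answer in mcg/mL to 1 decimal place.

0.7 mcg/mL

f = (1/2)^(τ/t½) = (1/2)^(30/18) ≈ 0.3150.
C₀ = D/Vd = 55/33 ≈ 1.667 mcg/mL.
Before the 3rd dose, 2 doses have been given. Superposition: Cmin = C₀·(f + f²).
≈ 1.667 × (0.3150 + 0.0992) ≈ 1.667 × 0.4142 ≈ 0.690 mcg/mL.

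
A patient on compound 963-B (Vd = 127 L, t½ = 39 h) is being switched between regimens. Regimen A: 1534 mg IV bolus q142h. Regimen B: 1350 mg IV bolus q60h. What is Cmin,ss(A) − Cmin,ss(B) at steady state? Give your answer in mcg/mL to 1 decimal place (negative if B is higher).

Regimen A: f = (1/2)^(142/39) ≈ 0.0802; Cmin,ss = (1534/127)·f/(1−f) ≈ 1.053 mcg/mL.
Regimen B: f = (1/2)^(60/39) ≈ 0.3443; Cmin,ss = (1350/127)·f/(1−f) ≈ 5.582 mcg/mL.
Difference ≈ 1.053 − 5.582 ≈ -4.529 mcg/mL.

-4.5 mcg/mL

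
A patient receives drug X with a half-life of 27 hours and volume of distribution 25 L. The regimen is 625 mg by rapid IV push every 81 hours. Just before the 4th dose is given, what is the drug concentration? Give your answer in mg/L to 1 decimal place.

3.6 mg/L

f = (1/2)^(τ/t½) = (1/2)^(81/27) ≈ 0.1250.
C₀ = D/Vd = 625/25 ≈ 25.000 mg/L.
Before the 4th dose, 3 doses have been given. Superposition: Cmin = C₀·(f + f² + … + f^3).
≈ 25.000 × (0.1250 + 0.0156 + 0.0020) ≈ 25.000 × 0.1426 ≈ 3.565 mg/L.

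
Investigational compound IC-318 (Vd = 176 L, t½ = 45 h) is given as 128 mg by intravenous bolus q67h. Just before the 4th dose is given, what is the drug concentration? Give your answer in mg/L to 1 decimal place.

f = (1/2)^(τ/t½) = (1/2)^(67/45) ≈ 0.3563.
C₀ = D/Vd = 128/176 ≈ 0.727 mg/L.
Before the 4th dose, 3 doses have been given. Superposition: Cmin = C₀·(f + f² + … + f^3).
≈ 0.727 × (0.3563 + 0.1269 + 0.0452) ≈ 0.727 × 0.5284 ≈ 0.384 mg/L.

0.4 mg/L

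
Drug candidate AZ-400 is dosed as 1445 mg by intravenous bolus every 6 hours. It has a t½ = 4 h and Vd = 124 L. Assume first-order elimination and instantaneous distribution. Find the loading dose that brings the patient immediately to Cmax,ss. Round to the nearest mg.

f = (1/2)^(6/4) ≈ 0.353553; accumulation ratio R = 1/(1−f) ≈ 1.54692.
Loading dose to hit Cmax,ss on first dose: D_load = D_maint·R ≈ 1445 × 1.54692 ≈ 2235.30 mg.

2235 mg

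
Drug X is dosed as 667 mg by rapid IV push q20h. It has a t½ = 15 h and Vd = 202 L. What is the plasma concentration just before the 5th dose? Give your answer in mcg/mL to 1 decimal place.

f = (1/2)^(τ/t½) = (1/2)^(20/15) ≈ 0.3969.
C₀ = D/Vd = 667/202 ≈ 3.302 mcg/mL.
Before the 5th dose, 4 doses have been given. Superposition: Cmin = C₀·(f + f² + … + f^4).
≈ 3.302 × (0.3969 + 0.1575 + 0.0625 + 0.0248) ≈ 3.302 × 0.6417 ≈ 2.119 mcg/mL.

2.1 mcg/mL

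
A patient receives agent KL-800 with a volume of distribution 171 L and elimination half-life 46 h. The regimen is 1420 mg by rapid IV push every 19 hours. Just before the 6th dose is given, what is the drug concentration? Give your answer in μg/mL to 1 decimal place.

19.1 μg/mL

f = (1/2)^(τ/t½) = (1/2)^(19/46) ≈ 0.7510.
C₀ = D/Vd = 1420/171 ≈ 8.304 μg/mL.
Before the 6th dose, 5 doses have been given. Superposition: Cmin = C₀·(f + f² + … + f^5).
≈ 8.304 × (0.7510 + 0.5640 + 0.4236 + 0.3181 + 0.2389) ≈ 8.304 × 2.2956 ≈ 19.063 μg/mL.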